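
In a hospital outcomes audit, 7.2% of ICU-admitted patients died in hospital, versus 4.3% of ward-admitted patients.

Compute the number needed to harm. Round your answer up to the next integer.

35

absolute risk difference = 0.029000
1 / 0.029000 = 34.483 → round up → 35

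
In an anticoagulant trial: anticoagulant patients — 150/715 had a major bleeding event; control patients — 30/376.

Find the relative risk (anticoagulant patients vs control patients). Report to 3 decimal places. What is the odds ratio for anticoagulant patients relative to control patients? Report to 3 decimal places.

RR = 2.629; OR = 3.062

risk, anticoagulant patients = 150/715 = 0.2098
risk, control patients = 30/376 = 0.0798
RR = 0.2098 / 0.0798 = 2.629
OR = (150 × 346) / (565 × 30) = 51900/16950 ≈ 3.062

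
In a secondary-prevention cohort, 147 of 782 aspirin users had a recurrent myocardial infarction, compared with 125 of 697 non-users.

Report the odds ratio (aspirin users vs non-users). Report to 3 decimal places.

OR = (147 × 572) / (635 × 125) = 84084/79375 ≈ 1.059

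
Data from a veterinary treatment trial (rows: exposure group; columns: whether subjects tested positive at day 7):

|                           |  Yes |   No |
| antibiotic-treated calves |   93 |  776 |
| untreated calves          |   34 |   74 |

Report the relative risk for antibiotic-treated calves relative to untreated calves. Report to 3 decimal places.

RR ≈ 0.340

risk, antibiotic-treated calves = 93/869 = 0.1070
risk, untreated calves = 34/108 = 0.3148
RR = 0.1070 / 0.3148 = 0.340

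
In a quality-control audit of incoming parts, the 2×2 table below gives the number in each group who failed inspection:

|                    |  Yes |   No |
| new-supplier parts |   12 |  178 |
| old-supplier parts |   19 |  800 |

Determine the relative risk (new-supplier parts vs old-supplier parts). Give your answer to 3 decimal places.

RR ≈ 2.722

risk, new-supplier parts = 12/190 = 0.06316
risk, old-supplier parts = 19/819 = 0.02320
RR = 0.06316 / 0.02320 = 2.722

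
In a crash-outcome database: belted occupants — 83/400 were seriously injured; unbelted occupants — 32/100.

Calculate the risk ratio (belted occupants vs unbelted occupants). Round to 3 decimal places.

RR: 0.648

risk, belted occupants = 83/400 = 0.2075
risk, unbelted occupants = 32/100 = 0.3200
RR = 0.2075 / 0.3200 = 0.648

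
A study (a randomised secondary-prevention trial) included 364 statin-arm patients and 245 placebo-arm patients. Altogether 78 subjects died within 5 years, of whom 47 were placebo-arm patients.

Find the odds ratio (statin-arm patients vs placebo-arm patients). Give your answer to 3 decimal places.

statin-arm patients with the outcome: 78 − 47 = 31
statin-arm patients without the outcome: 364 − 31 = 333
placebo-arm patients without the outcome: 245 − 47 = 198
OR = (31 × 198) / (333 × 47) = 6138/15651 ≈ 0.392

0.392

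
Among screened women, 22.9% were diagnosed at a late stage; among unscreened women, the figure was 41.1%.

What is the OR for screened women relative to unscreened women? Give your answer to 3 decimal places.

0.426

odds, screened women = 0.2290/0.7710 = 0.2970
odds, unscreened women = 0.4110/0.5890 = 0.6978
OR = 0.2970 / 0.6978 = 0.426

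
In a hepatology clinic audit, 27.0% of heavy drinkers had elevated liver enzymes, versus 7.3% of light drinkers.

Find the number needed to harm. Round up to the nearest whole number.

6

absolute risk difference = 0.197000
1 / 0.197000 = 5.076 → round up → 6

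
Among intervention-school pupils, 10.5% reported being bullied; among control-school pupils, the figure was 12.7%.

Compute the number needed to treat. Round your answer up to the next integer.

NNT ≈ 46

absolute risk difference = 0.022000
1 / 0.022000 = 45.455 → round up → 46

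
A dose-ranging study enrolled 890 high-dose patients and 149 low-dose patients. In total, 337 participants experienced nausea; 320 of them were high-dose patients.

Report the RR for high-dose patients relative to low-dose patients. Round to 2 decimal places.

3.15

high-dose patients without the outcome: 890 − 320 = 570
low-dose patients with the outcome: 337 − 320 = 17
low-dose patients without the outcome: 149 − 17 = 132
risk, high-dose patients = 320/890 = 0.3596
risk, low-dose patients = 17/149 = 0.1141
RR = 0.3596 / 0.1141 = 3.15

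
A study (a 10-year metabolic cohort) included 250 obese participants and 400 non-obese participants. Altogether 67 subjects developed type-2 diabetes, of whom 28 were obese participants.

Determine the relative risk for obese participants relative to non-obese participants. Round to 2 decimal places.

1.15

obese participants without the outcome: 250 − 28 = 222
non-obese participants with the outcome: 67 − 28 = 39
non-obese participants without the outcome: 400 − 39 = 361
risk, obese participants = 28/250 = 0.1120
risk, non-obese participants = 39/400 = 0.0975
RR = 0.1120 / 0.0975 = 1.15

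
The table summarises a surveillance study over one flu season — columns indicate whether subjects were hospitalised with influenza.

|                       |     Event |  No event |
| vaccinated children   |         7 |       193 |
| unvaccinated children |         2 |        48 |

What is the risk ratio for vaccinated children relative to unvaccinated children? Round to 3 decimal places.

risk, vaccinated children = 7/200 = 0.03500
risk, unvaccinated children = 2/50 = 0.04000
RR = 0.03500 / 0.04000 = 0.875

RR ≈ 0.875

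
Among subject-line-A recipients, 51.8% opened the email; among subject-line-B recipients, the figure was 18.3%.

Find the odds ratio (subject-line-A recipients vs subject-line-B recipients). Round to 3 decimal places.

OR ≈ 4.798

odds, subject-line-A recipients = 0.5180/0.4820 = 1.0747
odds, subject-line-B recipients = 0.1830/0.8170 = 0.2240
OR = 1.0747 / 0.2240 = 4.798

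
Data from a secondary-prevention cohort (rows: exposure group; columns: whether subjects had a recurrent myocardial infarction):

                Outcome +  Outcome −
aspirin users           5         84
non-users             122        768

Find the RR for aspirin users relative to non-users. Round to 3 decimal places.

risk, aspirin users = 5/89 = 0.0562
risk, non-users = 122/890 = 0.1371
RR = 0.0562 / 0.1371 = 0.410

0.410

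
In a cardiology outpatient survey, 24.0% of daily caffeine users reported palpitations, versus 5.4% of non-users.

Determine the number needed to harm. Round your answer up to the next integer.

absolute risk difference = 0.186000
1 / 0.186000 = 5.376 → round up → 6

6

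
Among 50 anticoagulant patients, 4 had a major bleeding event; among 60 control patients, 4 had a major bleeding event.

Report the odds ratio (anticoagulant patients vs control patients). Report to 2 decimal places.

1.22

odds, anticoagulant patients = 4/46 = 0.0870
odds, control patients = 4/56 = 0.0714
OR = 0.0870 / 0.0714 = 1.22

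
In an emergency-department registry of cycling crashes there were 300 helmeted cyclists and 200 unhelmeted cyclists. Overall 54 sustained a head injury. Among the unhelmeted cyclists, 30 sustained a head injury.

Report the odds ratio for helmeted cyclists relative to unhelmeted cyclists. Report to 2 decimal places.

helmeted cyclists with the outcome: 54 − 30 = 24
helmeted cyclists without the outcome: 300 − 24 = 276
unhelmeted cyclists without the outcome: 200 − 30 = 170
OR = (24 × 170) / (276 × 30) = 4080/8280 ≈ 0.49

0.49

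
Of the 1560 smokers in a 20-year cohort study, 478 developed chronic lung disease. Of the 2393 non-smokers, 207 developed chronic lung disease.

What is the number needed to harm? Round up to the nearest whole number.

NNH: 5

risk, smokers = 478/1560 = 0.306410
risk, non-smokers = 207/2393 = 0.086502
absolute risk difference = 0.219908
1 / 0.219908 = 4.547 → round up → 5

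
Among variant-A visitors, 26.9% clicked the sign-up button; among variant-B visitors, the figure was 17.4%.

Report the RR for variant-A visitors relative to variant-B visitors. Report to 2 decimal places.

RR = 0.2690 / 0.1740 = 1.55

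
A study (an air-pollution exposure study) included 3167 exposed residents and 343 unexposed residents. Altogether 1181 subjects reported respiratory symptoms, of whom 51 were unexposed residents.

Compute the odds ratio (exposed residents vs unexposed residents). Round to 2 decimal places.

exposed residents with the outcome: 1181 − 51 = 1130
exposed residents without the outcome: 3167 − 1130 = 2037
unexposed residents without the outcome: 343 − 51 = 292
OR = (1130 × 292) / (2037 × 51) = 329960/103887 ≈ 3.18

3.18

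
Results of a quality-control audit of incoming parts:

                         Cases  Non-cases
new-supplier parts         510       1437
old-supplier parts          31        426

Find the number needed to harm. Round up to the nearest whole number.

risk, new-supplier parts = 510/1947 = 0.261941
risk, old-supplier parts = 31/457 = 0.067834
absolute risk difference = 0.194108
1 / 0.194108 = 5.152 → round up → 6

6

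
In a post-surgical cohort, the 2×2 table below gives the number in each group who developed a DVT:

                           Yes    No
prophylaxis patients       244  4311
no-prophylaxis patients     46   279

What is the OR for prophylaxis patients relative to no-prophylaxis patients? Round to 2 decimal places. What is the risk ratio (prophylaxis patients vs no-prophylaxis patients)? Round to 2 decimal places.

OR = 0.34; RR = 0.38

OR = (244 × 279) / (4311 × 46) = 68076/198306 ≈ 0.34
risk, prophylaxis patients = 244/4555 = 0.0536
risk, no-prophylaxis patients = 46/325 = 0.1415
RR = 0.0536 / 0.1415 = 0.38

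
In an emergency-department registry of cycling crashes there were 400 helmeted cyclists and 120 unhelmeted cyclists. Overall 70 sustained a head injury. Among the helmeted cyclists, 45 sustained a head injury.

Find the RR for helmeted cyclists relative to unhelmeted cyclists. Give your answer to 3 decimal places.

helmeted cyclists without the outcome: 400 − 45 = 355
unhelmeted cyclists with the outcome: 70 − 45 = 25
unhelmeted cyclists without the outcome: 120 − 25 = 95
risk, helmeted cyclists = 45/400 = 0.1125
risk, unhelmeted cyclists = 25/120 = 0.2083
RR = 0.1125 / 0.2083 = 0.540

RR ≈ 0.540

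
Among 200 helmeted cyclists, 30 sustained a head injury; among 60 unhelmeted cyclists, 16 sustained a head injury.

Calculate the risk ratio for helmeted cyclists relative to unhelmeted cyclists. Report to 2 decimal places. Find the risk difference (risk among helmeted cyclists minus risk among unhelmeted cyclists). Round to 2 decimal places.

risk, helmeted cyclists = 30/200 = 0.1500
risk, unhelmeted cyclists = 16/60 = 0.2667
RR = 0.1500 / 0.2667 = 0.56
risk difference = 0.1500 − 0.2667 = -0.12

RR = 0.56; RD = -0.12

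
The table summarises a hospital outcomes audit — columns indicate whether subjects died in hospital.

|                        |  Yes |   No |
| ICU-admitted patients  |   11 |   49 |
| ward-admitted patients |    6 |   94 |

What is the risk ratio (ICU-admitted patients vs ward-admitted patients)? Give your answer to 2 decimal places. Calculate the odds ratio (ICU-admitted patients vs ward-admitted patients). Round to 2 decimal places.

risk, ICU-admitted patients = 11/60 = 0.1833
risk, ward-admitted patients = 6/100 = 0.0600
RR = 0.1833 / 0.0600 = 3.06
OR = (11 × 94) / (49 × 6) = 1034/294 ≈ 3.52

RR = 3.06; OR = 3.52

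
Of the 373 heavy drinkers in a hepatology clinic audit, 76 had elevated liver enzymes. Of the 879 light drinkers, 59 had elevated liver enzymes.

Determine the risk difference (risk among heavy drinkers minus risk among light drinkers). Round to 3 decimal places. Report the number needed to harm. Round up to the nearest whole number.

risk, heavy drinkers = 76/373 = 0.2038
risk, light drinkers = 59/879 = 0.0671
risk difference = 0.2038 − 0.0671 = 0.137
absolute risk difference = 0.136632
1 / 0.136632 = 7.319 → round up → 8

RD = 0.137; NNH = 8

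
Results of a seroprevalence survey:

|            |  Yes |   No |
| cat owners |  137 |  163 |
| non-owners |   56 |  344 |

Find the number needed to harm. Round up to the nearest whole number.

NNH ≈ 4

risk, cat owners = 137/300 = 0.456667
risk, non-owners = 56/400 = 0.140000
absolute risk difference = 0.316667
1 / 0.316667 = 3.158 → round up → 4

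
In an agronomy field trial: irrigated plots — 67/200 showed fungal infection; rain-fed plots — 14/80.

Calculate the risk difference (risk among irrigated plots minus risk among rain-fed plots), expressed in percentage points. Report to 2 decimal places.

risk, irrigated plots = 67/200 = 0.3350
risk, rain-fed plots = 14/80 = 0.1750
risk difference = 0.3350 − 0.1750 = 0.1600 → 16.00 percentage points

RD ≈ 16.00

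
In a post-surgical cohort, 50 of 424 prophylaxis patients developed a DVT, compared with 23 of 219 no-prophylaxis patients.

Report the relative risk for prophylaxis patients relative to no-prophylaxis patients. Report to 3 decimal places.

risk, prophylaxis patients = 50/424 = 0.1179
risk, no-prophylaxis patients = 23/219 = 0.1050
RR = 0.1179 / 0.1050 = 1.123

RR: 1.123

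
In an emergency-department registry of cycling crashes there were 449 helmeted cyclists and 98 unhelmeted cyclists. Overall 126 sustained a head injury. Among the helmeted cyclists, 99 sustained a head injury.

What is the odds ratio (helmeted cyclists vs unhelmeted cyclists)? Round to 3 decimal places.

helmeted cyclists without the outcome: 449 − 99 = 350
unhelmeted cyclists with the outcome: 126 − 99 = 27
unhelmeted cyclists without the outcome: 98 − 27 = 71
OR = (99 × 71) / (350 × 27) = 7029/9450 ≈ 0.744

0.744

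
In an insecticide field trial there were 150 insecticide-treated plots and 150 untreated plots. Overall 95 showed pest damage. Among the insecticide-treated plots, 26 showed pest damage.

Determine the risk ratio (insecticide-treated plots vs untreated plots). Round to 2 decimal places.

insecticide-treated plots without the outcome: 150 − 26 = 124
untreated plots with the outcome: 95 − 26 = 69
untreated plots without the outcome: 150 − 69 = 81
risk, insecticide-treated plots = 26/150 = 0.1733
risk, untreated plots = 69/150 = 0.4600
RR = 0.1733 / 0.4600 = 0.38

RR: 0.38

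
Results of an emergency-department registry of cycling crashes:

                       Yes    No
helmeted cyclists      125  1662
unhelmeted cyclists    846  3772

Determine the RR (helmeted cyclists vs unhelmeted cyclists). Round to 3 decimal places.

risk, helmeted cyclists = 125/1787 = 0.0699
risk, unhelmeted cyclists = 846/4618 = 0.1832
RR = 0.0699 / 0.1832 = 0.382

0.382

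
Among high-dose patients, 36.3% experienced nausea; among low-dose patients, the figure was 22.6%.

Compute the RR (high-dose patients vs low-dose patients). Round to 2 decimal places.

RR = 0.3630 / 0.2260 = 1.61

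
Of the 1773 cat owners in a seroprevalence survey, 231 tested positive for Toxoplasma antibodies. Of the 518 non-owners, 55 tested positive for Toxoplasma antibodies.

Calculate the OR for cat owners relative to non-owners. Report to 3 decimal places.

OR: 1.261

odds, cat owners = 231/1542 = 0.1498
odds, non-owners = 55/463 = 0.1188
OR = 0.1498 / 0.1188 = 1.261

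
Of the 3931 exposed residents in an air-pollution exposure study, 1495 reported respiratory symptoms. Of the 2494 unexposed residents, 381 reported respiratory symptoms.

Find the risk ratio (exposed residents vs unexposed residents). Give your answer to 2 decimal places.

risk, exposed residents = 1495/3931 = 0.3803
risk, unexposed residents = 381/2494 = 0.1528
RR = 0.3803 / 0.1528 = 2.49

RR ≈ 2.49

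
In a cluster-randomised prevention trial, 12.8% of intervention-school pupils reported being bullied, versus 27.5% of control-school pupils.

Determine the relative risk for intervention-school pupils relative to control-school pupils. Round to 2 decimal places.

RR = 0.1280 / 0.2750 = 0.47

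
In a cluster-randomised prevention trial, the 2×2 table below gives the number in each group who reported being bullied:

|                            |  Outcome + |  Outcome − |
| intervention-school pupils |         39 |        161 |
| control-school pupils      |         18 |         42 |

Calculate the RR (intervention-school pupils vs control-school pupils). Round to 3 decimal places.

risk, intervention-school pupils = 39/200 = 0.1950
risk, control-school pupils = 18/60 = 0.3000
RR = 0.1950 / 0.3000 = 0.650

RR: 0.650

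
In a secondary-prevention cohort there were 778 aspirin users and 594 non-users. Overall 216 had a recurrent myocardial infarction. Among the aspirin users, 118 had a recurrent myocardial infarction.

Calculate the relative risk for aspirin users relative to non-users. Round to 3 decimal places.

aspirin users without the outcome: 778 − 118 = 660
non-users with the outcome: 216 − 118 = 98
non-users without the outcome: 594 − 98 = 496
risk, aspirin users = 118/778 = 0.1517
risk, non-users = 98/594 = 0.1650
RR = 0.1517 / 0.1650 = 0.919

RR ≈ 0.919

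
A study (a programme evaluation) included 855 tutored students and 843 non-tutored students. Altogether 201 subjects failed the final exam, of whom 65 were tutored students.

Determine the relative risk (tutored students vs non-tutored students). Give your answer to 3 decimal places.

0.471

tutored students without the outcome: 855 − 65 = 790
non-tutored students with the outcome: 201 − 65 = 136
non-tutored students without the outcome: 843 − 136 = 707
risk, tutored students = 65/855 = 0.0760
risk, non-tutored students = 136/843 = 0.1613
RR = 0.0760 / 0.1613 = 0.471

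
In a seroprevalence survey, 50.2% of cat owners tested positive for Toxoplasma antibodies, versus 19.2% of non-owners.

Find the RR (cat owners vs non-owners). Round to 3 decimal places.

RR = 0.5020 / 0.1920 = 2.615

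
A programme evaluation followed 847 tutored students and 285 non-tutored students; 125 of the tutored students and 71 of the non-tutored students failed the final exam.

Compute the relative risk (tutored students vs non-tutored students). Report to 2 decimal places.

risk, tutored students = 125/847 = 0.1476
risk, non-tutored students = 71/285 = 0.2491
RR = 0.1476 / 0.2491 = 0.59

RR ≈ 0.59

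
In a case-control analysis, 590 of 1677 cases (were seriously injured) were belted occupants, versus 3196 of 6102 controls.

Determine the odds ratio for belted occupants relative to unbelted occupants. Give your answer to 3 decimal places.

OR = (590 × 2906) / (3196 × 1087) = 1714540/3474052 ≈ 0.494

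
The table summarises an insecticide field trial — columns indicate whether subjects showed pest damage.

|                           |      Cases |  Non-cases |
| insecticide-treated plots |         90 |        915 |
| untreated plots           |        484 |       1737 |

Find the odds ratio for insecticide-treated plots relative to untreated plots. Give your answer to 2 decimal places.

OR = (90 × 1737) / (915 × 484) = 156330/442860 ≈ 0.35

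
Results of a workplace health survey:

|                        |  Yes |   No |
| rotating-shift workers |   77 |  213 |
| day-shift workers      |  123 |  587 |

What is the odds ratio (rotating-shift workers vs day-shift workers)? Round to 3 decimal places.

OR = (77 × 587) / (213 × 123) = 45199/26199 ≈ 1.725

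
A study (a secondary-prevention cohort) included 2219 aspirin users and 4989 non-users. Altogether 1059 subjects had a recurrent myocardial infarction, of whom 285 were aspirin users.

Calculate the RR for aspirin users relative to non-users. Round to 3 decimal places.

aspirin users without the outcome: 2219 − 285 = 1934
non-users with the outcome: 1059 − 285 = 774
non-users without the outcome: 4989 − 774 = 4215
risk, aspirin users = 285/2219 = 0.1284
risk, non-users = 774/4989 = 0.1551
RR = 0.1284 / 0.1551 = 0.828

0.828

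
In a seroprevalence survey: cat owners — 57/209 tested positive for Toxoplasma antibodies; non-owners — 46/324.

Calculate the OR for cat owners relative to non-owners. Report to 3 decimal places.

OR = (57 × 278) / (152 × 46) = 15846/6992 ≈ 2.266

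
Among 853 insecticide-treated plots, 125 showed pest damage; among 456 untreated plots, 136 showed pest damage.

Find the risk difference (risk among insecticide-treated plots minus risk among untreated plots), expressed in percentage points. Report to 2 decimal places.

risk, insecticide-treated plots = 125/853 = 0.1465
risk, untreated plots = 136/456 = 0.2982
risk difference = 0.1465 − 0.2982 = -0.1517 → -15.17 percentage points

RD ≈ -15.17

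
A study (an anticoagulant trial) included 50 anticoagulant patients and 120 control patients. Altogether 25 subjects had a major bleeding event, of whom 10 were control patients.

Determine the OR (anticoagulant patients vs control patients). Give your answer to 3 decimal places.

4.714

anticoagulant patients with the outcome: 25 − 10 = 15
anticoagulant patients without the outcome: 50 − 15 = 35
control patients without the outcome: 120 − 10 = 110
OR = (15 × 110) / (35 × 10) = 1650/350 ≈ 4.714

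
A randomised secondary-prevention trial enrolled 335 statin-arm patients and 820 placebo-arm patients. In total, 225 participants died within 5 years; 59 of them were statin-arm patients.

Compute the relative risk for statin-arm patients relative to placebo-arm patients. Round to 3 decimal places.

RR = 0.870

statin-arm patients without the outcome: 335 − 59 = 276
placebo-arm patients with the outcome: 225 − 59 = 166
placebo-arm patients without the outcome: 820 − 166 = 654
risk, statin-arm patients = 59/335 = 0.1761
risk, placebo-arm patients = 166/820 = 0.2024
RR = 0.1761 / 0.2024 = 0.870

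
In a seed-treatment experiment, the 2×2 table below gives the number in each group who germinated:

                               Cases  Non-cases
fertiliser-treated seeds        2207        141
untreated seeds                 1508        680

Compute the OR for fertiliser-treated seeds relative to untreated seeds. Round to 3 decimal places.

OR = (2207 × 680) / (141 × 1508) = 1500760/212628 ≈ 7.058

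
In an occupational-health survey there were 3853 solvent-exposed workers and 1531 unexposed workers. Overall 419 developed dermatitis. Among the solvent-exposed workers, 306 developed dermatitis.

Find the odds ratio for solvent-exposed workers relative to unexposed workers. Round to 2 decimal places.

1.08

solvent-exposed workers without the outcome: 3853 − 306 = 3547
unexposed workers with the outcome: 419 − 306 = 113
unexposed workers without the outcome: 1531 − 113 = 1418
odds, solvent-exposed workers = 306/3547 = 0.0863
odds, unexposed workers = 113/1418 = 0.0797
OR = 0.0863 / 0.0797 = 1.08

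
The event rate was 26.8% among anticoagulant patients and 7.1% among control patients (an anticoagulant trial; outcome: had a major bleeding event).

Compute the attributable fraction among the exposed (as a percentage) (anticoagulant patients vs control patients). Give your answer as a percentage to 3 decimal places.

AR% = (0.2680 − 0.0710) / 0.2680 = 0.7351 → 73.507%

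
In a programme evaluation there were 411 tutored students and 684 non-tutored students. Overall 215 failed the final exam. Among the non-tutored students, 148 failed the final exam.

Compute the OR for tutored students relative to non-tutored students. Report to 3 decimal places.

tutored students with the outcome: 215 − 148 = 67
tutored students without the outcome: 411 − 67 = 344
non-tutored students without the outcome: 684 − 148 = 536
OR = (67 × 536) / (344 × 148) = 35912/50912 ≈ 0.705

OR ≈ 0.705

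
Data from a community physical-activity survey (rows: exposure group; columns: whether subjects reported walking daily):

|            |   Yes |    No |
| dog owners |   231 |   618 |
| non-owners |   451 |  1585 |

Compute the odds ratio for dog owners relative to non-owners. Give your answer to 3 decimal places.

1.314

odds, dog owners = 231/618 = 0.3738
odds, non-owners = 451/1585 = 0.2845
OR = 0.3738 / 0.2845 = 1.314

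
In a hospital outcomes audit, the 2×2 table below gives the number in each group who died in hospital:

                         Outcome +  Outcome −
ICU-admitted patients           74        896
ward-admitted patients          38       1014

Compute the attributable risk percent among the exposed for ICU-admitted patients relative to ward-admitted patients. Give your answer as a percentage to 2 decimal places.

52.65%

risk, ICU-admitted patients = 74/970 = 0.07629
risk, ward-admitted patients = 38/1052 = 0.03612
AR% = (0.07629 − 0.03612) / 0.07629 = 0.5265 → 52.65%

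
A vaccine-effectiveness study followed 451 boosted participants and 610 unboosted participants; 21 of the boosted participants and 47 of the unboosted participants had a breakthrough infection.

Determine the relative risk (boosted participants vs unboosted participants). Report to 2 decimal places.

risk, boosted participants = 21/451 = 0.04656
risk, unboosted participants = 47/610 = 0.07705
RR = 0.04656 / 0.07705 = 0.60

0.60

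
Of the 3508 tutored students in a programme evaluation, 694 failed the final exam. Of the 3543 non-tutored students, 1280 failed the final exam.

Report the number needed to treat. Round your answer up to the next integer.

risk, tutored students = 694/3508 = 0.197834
risk, non-tutored students = 1280/3543 = 0.361276
absolute risk difference = 0.163442
1 / 0.163442 = 6.118 → round up → 7

NNT ≈ 7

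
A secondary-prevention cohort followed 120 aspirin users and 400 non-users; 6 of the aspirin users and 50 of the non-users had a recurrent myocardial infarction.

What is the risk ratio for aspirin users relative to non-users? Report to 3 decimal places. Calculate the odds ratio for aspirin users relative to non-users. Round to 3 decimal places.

RR = 0.400; OR = 0.368

risk, aspirin users = 6/120 = 0.0500
risk, non-users = 50/400 = 0.1250
RR = 0.0500 / 0.1250 = 0.400
OR = (6 × 350) / (114 × 50) = 2100/5700 ≈ 0.368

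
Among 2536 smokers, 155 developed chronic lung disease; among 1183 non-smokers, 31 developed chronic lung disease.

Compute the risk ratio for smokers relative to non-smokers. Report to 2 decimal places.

RR ≈ 2.33

risk, smokers = 155/2536 = 0.06112
risk, non-smokers = 31/1183 = 0.02620
RR = 0.06112 / 0.02620 = 2.33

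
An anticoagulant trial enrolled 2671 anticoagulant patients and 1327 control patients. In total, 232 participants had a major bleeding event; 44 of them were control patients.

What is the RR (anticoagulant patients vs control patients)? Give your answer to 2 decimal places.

anticoagulant patients with the outcome: 232 − 44 = 188
anticoagulant patients without the outcome: 2671 − 188 = 2483
control patients without the outcome: 1327 − 44 = 1283
risk, anticoagulant patients = 188/2671 = 0.07039
risk, control patients = 44/1327 = 0.03316
RR = 0.07039 / 0.03316 = 2.12

RR = 2.12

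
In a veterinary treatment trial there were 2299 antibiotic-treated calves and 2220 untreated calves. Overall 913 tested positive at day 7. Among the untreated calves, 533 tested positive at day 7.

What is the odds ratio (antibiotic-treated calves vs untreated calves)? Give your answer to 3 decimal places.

OR = 0.627

antibiotic-treated calves with the outcome: 913 − 533 = 380
antibiotic-treated calves without the outcome: 2299 − 380 = 1919
untreated calves without the outcome: 2220 − 533 = 1687
OR = (380 × 1687) / (1919 × 533) = 641060/1022827 ≈ 0.627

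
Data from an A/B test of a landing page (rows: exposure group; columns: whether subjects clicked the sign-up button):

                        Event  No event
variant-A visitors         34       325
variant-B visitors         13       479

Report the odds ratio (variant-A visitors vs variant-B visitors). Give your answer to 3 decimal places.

OR: 3.855

odds, variant-A visitors = 34/325 = 0.10462
odds, variant-B visitors = 13/479 = 0.02714
OR = 0.10462 / 0.02714 = 3.855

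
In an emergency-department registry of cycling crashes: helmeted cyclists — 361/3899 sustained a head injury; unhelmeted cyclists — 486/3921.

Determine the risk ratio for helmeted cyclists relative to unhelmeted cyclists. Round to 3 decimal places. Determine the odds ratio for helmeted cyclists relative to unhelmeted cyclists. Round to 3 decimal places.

RR = 0.747; OR = 0.721

risk, helmeted cyclists = 361/3899 = 0.0926
risk, unhelmeted cyclists = 486/3921 = 0.1239
RR = 0.0926 / 0.1239 = 0.747
OR = (361 × 3435) / (3538 × 486) = 1240035/1719468 ≈ 0.721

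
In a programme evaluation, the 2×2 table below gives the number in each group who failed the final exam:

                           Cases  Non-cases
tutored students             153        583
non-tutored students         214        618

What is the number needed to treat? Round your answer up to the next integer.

21

risk, tutored students = 153/736 = 0.207880
risk, non-tutored students = 214/832 = 0.257212
absolute risk difference = 0.049331
1 / 0.049331 = 20.271 → round up → 21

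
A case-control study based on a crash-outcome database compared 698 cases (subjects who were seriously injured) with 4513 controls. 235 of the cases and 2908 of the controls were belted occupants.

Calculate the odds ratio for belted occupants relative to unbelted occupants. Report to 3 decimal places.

odds, belted occupants = 235/2908 = 0.0808
odds, unbelted occupants = 463/1605 = 0.2885
OR = 0.0808 / 0.2885 = 0.280

0.280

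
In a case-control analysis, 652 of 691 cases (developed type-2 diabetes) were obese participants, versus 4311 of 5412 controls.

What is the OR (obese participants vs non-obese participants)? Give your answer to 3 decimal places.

odds, obese participants = 652/4311 = 0.15124
odds, non-obese participants = 39/1101 = 0.03542
OR = 0.15124 / 0.03542 = 4.270

4.270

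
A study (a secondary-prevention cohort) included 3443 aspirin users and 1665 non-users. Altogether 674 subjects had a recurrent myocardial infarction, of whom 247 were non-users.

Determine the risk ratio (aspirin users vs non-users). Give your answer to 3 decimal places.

aspirin users with the outcome: 674 − 247 = 427
aspirin users without the outcome: 3443 − 427 = 3016
non-users without the outcome: 1665 − 247 = 1418
risk, aspirin users = 427/3443 = 0.1240
risk, non-users = 247/1665 = 0.1483
RR = 0.1240 / 0.1483 = 0.836

0.836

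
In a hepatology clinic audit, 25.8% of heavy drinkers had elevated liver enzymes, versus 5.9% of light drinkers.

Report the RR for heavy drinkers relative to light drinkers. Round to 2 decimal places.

RR = 0.2580 / 0.0590 = 4.37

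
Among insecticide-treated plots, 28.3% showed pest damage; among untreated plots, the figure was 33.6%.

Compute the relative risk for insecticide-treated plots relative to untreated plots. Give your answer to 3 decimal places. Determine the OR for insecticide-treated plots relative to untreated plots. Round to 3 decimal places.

RR = 0.842; OR = 0.780

RR = 0.2830 / 0.3360 = 0.842
odds, insecticide-treated plots = 0.2830/0.7170 = 0.3947
odds, untreated plots = 0.3360/0.6640 = 0.5060
OR = 0.3947 / 0.5060 = 0.780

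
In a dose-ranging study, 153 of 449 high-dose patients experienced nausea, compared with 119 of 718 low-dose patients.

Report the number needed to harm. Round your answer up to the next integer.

risk, high-dose patients = 153/449 = 0.340757
risk, low-dose patients = 119/718 = 0.165738
absolute risk difference = 0.175019
1 / 0.175019 = 5.714 → round up → 6

NNH ≈ 6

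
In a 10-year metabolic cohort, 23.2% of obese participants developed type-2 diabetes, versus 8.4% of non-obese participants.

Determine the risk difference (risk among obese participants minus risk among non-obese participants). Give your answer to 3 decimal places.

risk difference = 0.2320 − 0.0840 = 0.148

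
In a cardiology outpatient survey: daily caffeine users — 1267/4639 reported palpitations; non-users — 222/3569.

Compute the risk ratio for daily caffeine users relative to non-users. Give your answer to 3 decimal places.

risk, daily caffeine users = 1267/4639 = 0.2731
risk, non-users = 222/3569 = 0.0622
RR = 0.2731 / 0.0622 = 4.391

4.391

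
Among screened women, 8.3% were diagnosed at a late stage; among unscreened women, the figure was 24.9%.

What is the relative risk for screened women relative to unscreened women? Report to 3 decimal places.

RR = 0.0830 / 0.2490 = 0.333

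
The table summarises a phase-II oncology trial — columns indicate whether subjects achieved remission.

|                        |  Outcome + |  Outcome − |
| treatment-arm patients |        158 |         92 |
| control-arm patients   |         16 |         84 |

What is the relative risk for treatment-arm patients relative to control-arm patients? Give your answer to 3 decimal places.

3.950

risk, treatment-arm patients = 158/250 = 0.6320
risk, control-arm patients = 16/100 = 0.1600
RR = 0.6320 / 0.1600 = 3.950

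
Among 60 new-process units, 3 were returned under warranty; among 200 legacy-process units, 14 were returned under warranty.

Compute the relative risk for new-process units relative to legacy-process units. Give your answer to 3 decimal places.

risk, new-process units = 3/60 = 0.0500
risk, legacy-process units = 14/200 = 0.0700
RR = 0.0500 / 0.0700 = 0.714

RR: 0.714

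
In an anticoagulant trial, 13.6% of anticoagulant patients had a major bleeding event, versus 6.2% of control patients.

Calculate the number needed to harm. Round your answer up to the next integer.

absolute risk difference = 0.074000
1 / 0.074000 = 13.514 → round up → 14

NNH = 14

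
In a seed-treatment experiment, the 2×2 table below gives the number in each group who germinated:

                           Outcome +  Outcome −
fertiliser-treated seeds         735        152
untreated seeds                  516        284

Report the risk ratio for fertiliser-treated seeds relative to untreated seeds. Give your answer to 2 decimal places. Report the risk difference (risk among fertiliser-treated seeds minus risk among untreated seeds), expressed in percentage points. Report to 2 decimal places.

RR = 1.28; RD = 18.36

risk, fertiliser-treated seeds = 735/887 = 0.8286
risk, untreated seeds = 516/800 = 0.6450
RR = 0.8286 / 0.6450 = 1.28
risk difference = 0.8286 − 0.6450 = 0.1836 → 18.36 percentage points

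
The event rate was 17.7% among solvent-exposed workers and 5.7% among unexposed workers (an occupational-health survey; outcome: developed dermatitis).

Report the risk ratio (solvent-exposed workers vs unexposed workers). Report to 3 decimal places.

RR = 0.1770 / 0.0570 = 3.105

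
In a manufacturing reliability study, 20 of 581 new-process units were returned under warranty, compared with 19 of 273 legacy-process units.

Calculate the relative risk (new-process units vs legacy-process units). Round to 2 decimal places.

risk, new-process units = 20/581 = 0.03442
risk, legacy-process units = 19/273 = 0.06960
RR = 0.03442 / 0.06960 = 0.49

RR = 0.49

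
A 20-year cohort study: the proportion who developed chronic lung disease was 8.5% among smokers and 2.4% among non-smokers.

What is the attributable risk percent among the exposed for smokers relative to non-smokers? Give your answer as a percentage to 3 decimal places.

AR% = (0.08500 − 0.02400) / 0.08500 = 0.7176 → 71.765%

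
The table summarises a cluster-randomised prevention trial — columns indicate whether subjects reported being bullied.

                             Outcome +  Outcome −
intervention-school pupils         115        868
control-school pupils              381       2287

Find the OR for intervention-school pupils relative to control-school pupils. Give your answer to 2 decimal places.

OR = (115 × 2287) / (868 × 381) = 263005/330708 ≈ 0.80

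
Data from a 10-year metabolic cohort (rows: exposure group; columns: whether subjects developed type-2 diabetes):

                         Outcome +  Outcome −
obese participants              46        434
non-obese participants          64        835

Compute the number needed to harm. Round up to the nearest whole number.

NNH ≈ 41

risk, obese participants = 46/480 = 0.095833
risk, non-obese participants = 64/899 = 0.071190
absolute risk difference = 0.024643
1 / 0.024643 = 40.579 → round up → 41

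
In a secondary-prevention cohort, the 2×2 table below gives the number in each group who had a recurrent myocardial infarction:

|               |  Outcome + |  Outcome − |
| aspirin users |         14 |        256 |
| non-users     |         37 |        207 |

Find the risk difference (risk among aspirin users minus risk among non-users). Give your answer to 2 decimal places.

-0.10

risk, aspirin users = 14/270 = 0.0519
risk, non-users = 37/244 = 0.1516
risk difference = 0.0519 − 0.1516 = -0.10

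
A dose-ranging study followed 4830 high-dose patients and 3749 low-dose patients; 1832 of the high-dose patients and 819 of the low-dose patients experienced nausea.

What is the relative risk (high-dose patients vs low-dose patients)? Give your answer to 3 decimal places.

RR = 1.736

risk, high-dose patients = 1832/4830 = 0.3793
risk, low-dose patients = 819/3749 = 0.2185
RR = 0.3793 / 0.2185 = 1.736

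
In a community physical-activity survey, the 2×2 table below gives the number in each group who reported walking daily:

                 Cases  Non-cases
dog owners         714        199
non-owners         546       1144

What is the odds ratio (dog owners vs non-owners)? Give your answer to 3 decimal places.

OR = (714 × 1144) / (199 × 546) = 816816/108654 ≈ 7.518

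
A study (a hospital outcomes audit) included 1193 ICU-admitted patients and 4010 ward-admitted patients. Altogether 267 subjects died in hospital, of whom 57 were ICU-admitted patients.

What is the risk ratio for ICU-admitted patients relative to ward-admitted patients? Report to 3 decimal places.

ICU-admitted patients without the outcome: 1193 − 57 = 1136
ward-admitted patients with the outcome: 267 − 57 = 210
ward-admitted patients without the outcome: 4010 − 210 = 3800
risk, ICU-admitted patients = 57/1193 = 0.04778
risk, ward-admitted patients = 210/4010 = 0.05237
RR = 0.04778 / 0.05237 = 0.912

RR: 0.912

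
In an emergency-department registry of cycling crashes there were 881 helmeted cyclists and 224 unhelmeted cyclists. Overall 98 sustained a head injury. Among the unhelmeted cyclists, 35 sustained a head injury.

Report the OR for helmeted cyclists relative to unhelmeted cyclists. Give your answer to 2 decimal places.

helmeted cyclists with the outcome: 98 − 35 = 63
helmeted cyclists without the outcome: 881 − 63 = 818
unhelmeted cyclists without the outcome: 224 − 35 = 189
odds, helmeted cyclists = 63/818 = 0.0770
odds, unhelmeted cyclists = 35/189 = 0.1852
OR = 0.0770 / 0.1852 = 0.42

0.42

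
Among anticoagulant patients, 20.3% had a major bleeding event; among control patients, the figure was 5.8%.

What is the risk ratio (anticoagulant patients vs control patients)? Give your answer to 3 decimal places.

RR = 0.2030 / 0.0580 = 3.500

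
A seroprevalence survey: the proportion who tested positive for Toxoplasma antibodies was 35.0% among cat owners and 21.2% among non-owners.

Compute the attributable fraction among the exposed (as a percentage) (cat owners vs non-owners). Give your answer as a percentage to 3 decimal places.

AR% = (0.3500 − 0.2120) / 0.3500 = 0.3943 → 39.429%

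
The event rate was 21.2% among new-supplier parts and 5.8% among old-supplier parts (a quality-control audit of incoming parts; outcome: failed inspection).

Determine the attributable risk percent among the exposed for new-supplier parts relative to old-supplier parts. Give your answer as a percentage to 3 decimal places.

AR% = (0.2120 − 0.0580) / 0.2120 = 0.7264 → 72.642%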